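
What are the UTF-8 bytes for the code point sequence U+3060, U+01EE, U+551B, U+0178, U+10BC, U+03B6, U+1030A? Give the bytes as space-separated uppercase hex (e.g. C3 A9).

E3 81 A0 C7 AE E5 94 9B C5 B8 E1 82 BC CE B6 F0 90 8C 8A

U+3060: 3-byte form → E3 81 A0.
U+01EE: 2-byte form → C7 AE.
U+551B: 3-byte form → E5 94 9B.
U+0178: 2-byte form → C5 B8.
U+10BC: 3-byte form → E1 82 BC.
U+03B6: 2-byte form → CE B6.
U+1030A: 4-byte form → F0 90 8C 8A.
Concatenated (19 bytes): E3 81 A0 C7 AE E5 94 9B C5 B8 E1 82 BC CE B6 F0 90 8C 8A.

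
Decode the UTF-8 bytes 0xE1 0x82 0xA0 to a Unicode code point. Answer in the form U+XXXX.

U+10A0

Leading byte 0xE1 = 11100001 matches 1110xxxx → 3-byte sequence.
Byte 1: 0xE1 = 11100001, payload 0001 (4 bits).
Byte 2: 0x82 = 10000010 (10xxxxxx ✓), payload 000010.
Byte 3: 0xA0 = 10100000 (10xxxxxx ✓), payload 100000.
Concatenate: 0001000010100000 = 0x10A0 (16 bits → U+10A0).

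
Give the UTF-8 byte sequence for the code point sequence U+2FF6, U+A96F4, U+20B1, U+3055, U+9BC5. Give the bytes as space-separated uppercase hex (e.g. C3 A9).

E2 BF B6 F2 A9 9B B4 E2 82 B1 E3 81 95 E9 AF 85

U+2FF6: 3-byte form → E2 BF B6.
U+A96F4: 4-byte form → F2 A9 9B B4.
U+20B1: 3-byte form → E2 82 B1.
U+3055: 3-byte form → E3 81 95.
U+9BC5: 3-byte form → E9 AF 85.
Concatenated (16 bytes): E2 BF B6 F2 A9 9B B4 E2 82 B1 E3 81 95 E9 AF 85.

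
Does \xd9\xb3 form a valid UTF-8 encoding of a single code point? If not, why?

valid

Leading byte 0xD9 = 11011001 → 2-byte form.
Continuation bytes 0xB3=10110011 all match 10xxxxxx.
Decoded value 0x673 is ≥ 0x80 (shortest form) and not a surrogate.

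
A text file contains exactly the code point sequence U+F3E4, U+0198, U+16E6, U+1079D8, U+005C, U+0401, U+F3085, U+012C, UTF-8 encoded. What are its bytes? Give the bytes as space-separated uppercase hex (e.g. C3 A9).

EF 8F A4 C6 98 E1 9B A6 F4 87 A7 98 5C D0 81 F3 B3 82 85 C4 AC

U+F3E4: 3-byte form → EF 8F A4.
U+0198: 2-byte form → C6 98.
U+16E6: 3-byte form → E1 9B A6.
U+1079D8: 4-byte form → F4 87 A7 98.
U+005C: 1-byte form → 5C.
U+0401: 2-byte form → D0 81.
U+F3085: 4-byte form → F3 B3 82 85.
U+012C: 2-byte form → C4 AC.
Concatenated (21 bytes): EF 8F A4 C6 98 E1 9B A6 F4 87 A7 98 5C D0 81 F3 B3 82 85 C4 AC.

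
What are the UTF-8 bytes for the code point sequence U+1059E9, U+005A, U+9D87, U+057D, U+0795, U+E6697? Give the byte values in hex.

F4 85 A7 A9 5A E9 B6 87 D5 BD DE 95 F3 A6 9A 97

U+1059E9: 4-byte form → F4 85 A7 A9.
U+005A: 1-byte form → 5A.
U+9D87: 3-byte form → E9 B6 87.
U+057D: 2-byte form → D5 BD.
U+0795: 2-byte form → DE 95.
U+E6697: 4-byte form → F3 A6 9A 97.
Concatenated (16 bytes): F4 85 A7 A9 5A E9 B6 87 D5 BD DE 95 F3 A6 9A 97.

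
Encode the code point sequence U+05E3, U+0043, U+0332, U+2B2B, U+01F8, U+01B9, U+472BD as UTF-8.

D7 A3 43 CC B2 E2 AC AB C7 B8 C6 B9 F1 87 8A BD

U+05E3: 2-byte form → D7 A3.
U+0043: 1-byte form → 43.
U+0332: 2-byte form → CC B2.
U+2B2B: 3-byte form → E2 AC AB.
U+01F8: 2-byte form → C7 B8.
U+01B9: 2-byte form → C6 B9.
U+472BD: 4-byte form → F1 87 8A BD.
Concatenated (16 bytes): D7 A3 43 CC B2 E2 AC AB C7 B8 C6 B9 F1 87 8A BD.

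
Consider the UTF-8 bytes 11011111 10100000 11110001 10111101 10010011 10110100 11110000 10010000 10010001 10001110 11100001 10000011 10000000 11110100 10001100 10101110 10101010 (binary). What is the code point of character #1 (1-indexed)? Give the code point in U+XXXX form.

U+07E0

Offset 0: leading byte 0xDF = 11011111 → 2-byte char #1 = DF A0.
Leading byte 0xDF = 11011111 matches 110xxxxx → 2-byte sequence.
Byte 1: 0xDF = 11011111, payload 11111 (5 bits).
Byte 2: 0xA0 = 10100000 (10xxxxxx ✓), payload 100000.
Concatenate: 11111100000 = 0x7E0 (11 bits → U+07E0).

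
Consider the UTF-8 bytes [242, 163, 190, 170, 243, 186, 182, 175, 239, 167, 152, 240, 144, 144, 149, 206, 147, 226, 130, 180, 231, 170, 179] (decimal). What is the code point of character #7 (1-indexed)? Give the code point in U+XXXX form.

U+7AB3

Offset 0: leading byte 0xF2 = 11110010 → 4-byte char #1 = F2 A3 BE AA.
Offset 4: leading byte 0xF3 = 11110011 → 4-byte char #2 = F3 BA B6 AF.
Offset 8: leading byte 0xEF = 11101111 → 3-byte char #3 = EF A7 98.
Offset 11: leading byte 0xF0 = 11110000 → 4-byte char #4 = F0 90 90 95.
Offset 15: leading byte 0xCE = 11001110 → 2-byte char #5 = CE 93.
Offset 17: leading byte 0xE2 = 11100010 → 3-byte char #6 = E2 82 B4.
Offset 20: leading byte 0xE7 = 11100111 → 3-byte char #7 = E7 AA B3.
Leading byte 0xE7 = 11100111 matches 1110xxxx → 3-byte sequence.
Byte 1: 0xE7 = 11100111, payload 0111 (4 bits).
Byte 2: 0xAA = 10101010 (10xxxxxx ✓), payload 101010.
Byte 3: 0xB3 = 10110011 (10xxxxxx ✓), payload 110011.
Concatenate: 0111101010110011 = 0x7AB3 (16 bits → U+7AB3).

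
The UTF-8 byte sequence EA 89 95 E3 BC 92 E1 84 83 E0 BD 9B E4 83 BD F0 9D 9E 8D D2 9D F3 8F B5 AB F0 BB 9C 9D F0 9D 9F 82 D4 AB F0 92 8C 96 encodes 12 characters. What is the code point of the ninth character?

Offset 0: leading byte 0xEA = 11101010 → 3-byte char #1 = EA 89 95.
Offset 3: leading byte 0xE3 = 11100011 → 3-byte char #2 = E3 BC 92.
Offset 6: leading byte 0xE1 = 11100001 → 3-byte char #3 = E1 84 83.
Offset 9: leading byte 0xE0 = 11100000 → 3-byte char #4 = E0 BD 9B.
Offset 12: leading byte 0xE4 = 11100100 → 3-byte char #5 = E4 83 BD.
Offset 15: leading byte 0xF0 = 11110000 → 4-byte char #6 = F0 9D 9E 8D.
Offset 19: leading byte 0xD2 = 11010010 → 2-byte char #7 = D2 9D.
Offset 21: leading byte 0xF3 = 11110011 → 4-byte char #8 = F3 8F B5 AB.
Offset 25: leading byte 0xF0 = 11110000 → 4-byte char #9 = F0 BB 9C 9D.
Leading byte 0xF0 = 11110000 matches 11110xxx → 4-byte sequence.
Byte 1: 0xF0 = 11110000, payload 000 (3 bits).
Byte 2: 0xBB = 10111011 (10xxxxxx ✓), payload 111011.
Byte 3: 0x9C = 10011100 (10xxxxxx ✓), payload 011100.
Byte 4: 0x9D = 10011101 (10xxxxxx ✓), payload 011101.
Concatenate: 000111011011100011101 = 0x3B71D (21 bits → U+3B71D).

U+3B71D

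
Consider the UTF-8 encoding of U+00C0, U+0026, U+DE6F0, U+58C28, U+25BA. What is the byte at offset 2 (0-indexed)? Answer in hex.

U+00C0 → 2-byte form C3 80 at offsets 0–1.
U+0026 → 1-byte form 26 at offsets 2–2.
Offset 2 falls in char 2's range; it's byte 1 of 26 = 0x26.

0x26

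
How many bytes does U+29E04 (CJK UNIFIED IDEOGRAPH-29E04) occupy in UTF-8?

4

U+29E04 = 0x29E04. UTF-8 uses 1 byte below 0x80, 2 below 0x800, 3 below 0x10000, 4 up to 0x10FFFF. 0x29E04 is in U+10000–U+10FFFF → 4 bytes.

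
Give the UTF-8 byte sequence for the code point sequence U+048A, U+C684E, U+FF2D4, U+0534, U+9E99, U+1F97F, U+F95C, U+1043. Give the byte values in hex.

U+048A: 2-byte form → D2 8A.
U+C684E: 4-byte form → F3 86 A1 8E.
U+FF2D4: 4-byte form → F3 BF 8B 94.
U+0534: 2-byte form → D4 B4.
U+9E99: 3-byte form → E9 BA 99.
U+1F97F: 4-byte form → F0 9F A5 BF.
U+F95C: 3-byte form → EF A5 9C.
U+1043: 3-byte form → E1 81 83.
Concatenated (25 bytes): D2 8A F3 86 A1 8E F3 BF 8B 94 D4 B4 E9 BA 99 F0 9F A5 BF EF A5 9C E1 81 83.

D2 8A F3 86 A1 8E F3 BF 8B 94 D4 B4 E9 BA 99 F0 9F A5 BF EF A5 9C E1 81 83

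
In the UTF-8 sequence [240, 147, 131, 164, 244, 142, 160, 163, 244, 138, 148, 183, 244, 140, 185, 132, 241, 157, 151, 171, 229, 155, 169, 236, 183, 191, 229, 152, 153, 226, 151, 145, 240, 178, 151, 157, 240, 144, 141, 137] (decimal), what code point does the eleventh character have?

Offset 0: leading byte 0xF0 = 11110000 → 4-byte char #1 = F0 93 83 A4.
Offset 4: leading byte 0xF4 = 11110100 → 4-byte char #2 = F4 8E A0 A3.
Offset 8: leading byte 0xF4 = 11110100 → 4-byte char #3 = F4 8A 94 B7.
Offset 12: leading byte 0xF4 = 11110100 → 4-byte char #4 = F4 8C B9 84.
Offset 16: leading byte 0xF1 = 11110001 → 4-byte char #5 = F1 9D 97 AB.
Offset 20: leading byte 0xE5 = 11100101 → 3-byte char #6 = E5 9B A9.
Offset 23: leading byte 0xEC = 11101100 → 3-byte char #7 = EC B7 BF.
Offset 26: leading byte 0xE5 = 11100101 → 3-byte char #8 = E5 98 99.
Offset 29: leading byte 0xE2 = 11100010 → 3-byte char #9 = E2 97 91.
Offset 32: leading byte 0xF0 = 11110000 → 4-byte char #10 = F0 B2 97 9D.
Offset 36: leading byte 0xF0 = 11110000 → 4-byte char #11 = F0 90 8D 89.
Leading byte 0xF0 = 11110000 matches 11110xxx → 4-byte sequence.
Byte 1: 0xF0 = 11110000, payload 000 (3 bits).
Byte 2: 0x90 = 10010000 (10xxxxxx ✓), payload 010000.
Byte 3: 0x8D = 10001101 (10xxxxxx ✓), payload 001101.
Byte 4: 0x89 = 10001001 (10xxxxxx ✓), payload 001001.
Concatenate: 000010000001101001001 = 0x10349 (21 bits → U+10349).

U+10349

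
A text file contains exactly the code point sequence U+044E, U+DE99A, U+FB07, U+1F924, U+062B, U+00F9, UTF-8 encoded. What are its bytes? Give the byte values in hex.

D1 8E F3 9E A6 9A EF AC 87 F0 9F A4 A4 D8 AB C3 B9

U+044E: 2-byte form → D1 8E.
U+DE99A: 4-byte form → F3 9E A6 9A.
U+FB07: 3-byte form → EF AC 87.
U+1F924: 4-byte form → F0 9F A4 A4.
U+062B: 2-byte form → D8 AB.
U+00F9: 2-byte form → C3 B9.
Concatenated (17 bytes): D1 8E F3 9E A6 9A EF AC 87 F0 9F A4 A4 D8 AB C3 B9.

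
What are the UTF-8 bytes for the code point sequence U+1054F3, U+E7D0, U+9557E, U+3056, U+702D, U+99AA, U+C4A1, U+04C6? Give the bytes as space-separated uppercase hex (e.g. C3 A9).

F4 85 93 B3 EE 9F 90 F2 95 95 BE E3 81 96 E7 80 AD E9 A6 AA EC 92 A1 D3 86

U+1054F3: 4-byte form → F4 85 93 B3.
U+E7D0: 3-byte form → EE 9F 90.
U+9557E: 4-byte form → F2 95 95 BE.
U+3056: 3-byte form → E3 81 96.
U+702D: 3-byte form → E7 80 AD.
U+99AA: 3-byte form → E9 A6 AA.
U+C4A1: 3-byte form → EC 92 A1.
U+04C6: 2-byte form → D3 86.
Concatenated (25 bytes): F4 85 93 B3 EE 9F 90 F2 95 95 BE E3 81 96 E7 80 AD E9 A6 AA EC 92 A1 D3 86.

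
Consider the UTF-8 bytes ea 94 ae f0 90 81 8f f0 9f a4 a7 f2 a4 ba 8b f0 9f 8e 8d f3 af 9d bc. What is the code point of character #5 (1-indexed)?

Offset 0: leading byte 0xEA = 11101010 → 3-byte char #1 = EA 94 AE.
Offset 3: leading byte 0xF0 = 11110000 → 4-byte char #2 = F0 90 81 8F.
Offset 7: leading byte 0xF0 = 11110000 → 4-byte char #3 = F0 9F A4 A7.
Offset 11: leading byte 0xF2 = 11110010 → 4-byte char #4 = F2 A4 BA 8B.
Offset 15: leading byte 0xF0 = 11110000 → 4-byte char #5 = F0 9F 8E 8D.
Leading byte 0xF0 = 11110000 matches 11110xxx → 4-byte sequence.
Byte 1: 0xF0 = 11110000, payload 000 (3 bits).
Byte 2: 0x9F = 10011111 (10xxxxxx ✓), payload 011111.
Byte 3: 0x8E = 10001110 (10xxxxxx ✓), payload 001110.
Byte 4: 0x8D = 10001101 (10xxxxxx ✓), payload 001101.
Concatenate: 000011111001110001101 = 0x1F38D (21 bits → U+1F38D).

U+1F38D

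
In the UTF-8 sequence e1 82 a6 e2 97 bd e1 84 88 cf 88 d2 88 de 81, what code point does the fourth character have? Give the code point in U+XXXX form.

Offset 0: leading byte 0xE1 = 11100001 → 3-byte char #1 = E1 82 A6.
Offset 3: leading byte 0xE2 = 11100010 → 3-byte char #2 = E2 97 BD.
Offset 6: leading byte 0xE1 = 11100001 → 3-byte char #3 = E1 84 88.
Offset 9: leading byte 0xCF = 11001111 → 2-byte char #4 = CF 88.
Leading byte 0xCF = 11001111 matches 110xxxxx → 2-byte sequence.
Byte 1: 0xCF = 11001111, payload 01111 (5 bits).
Byte 2: 0x88 = 10001000 (10xxxxxx ✓), payload 001000.
Concatenate: 01111001000 = 0x3C8 (11 bits → U+03C8).

U+03C8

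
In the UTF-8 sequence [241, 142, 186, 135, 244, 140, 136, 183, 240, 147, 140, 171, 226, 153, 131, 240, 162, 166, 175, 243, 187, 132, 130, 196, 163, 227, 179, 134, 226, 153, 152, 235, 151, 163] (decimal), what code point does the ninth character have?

U+2658

Offset 0: leading byte 0xF1 = 11110001 → 4-byte char #1 = F1 8E BA 87.
Offset 4: leading byte 0xF4 = 11110100 → 4-byte char #2 = F4 8C 88 B7.
Offset 8: leading byte 0xF0 = 11110000 → 4-byte char #3 = F0 93 8C AB.
Offset 12: leading byte 0xE2 = 11100010 → 3-byte char #4 = E2 99 83.
Offset 15: leading byte 0xF0 = 11110000 → 4-byte char #5 = F0 A2 A6 AF.
Offset 19: leading byte 0xF3 = 11110011 → 4-byte char #6 = F3 BB 84 82.
Offset 23: leading byte 0xC4 = 11000100 → 2-byte char #7 = C4 A3.
Offset 25: leading byte 0xE3 = 11100011 → 3-byte char #8 = E3 B3 86.
Offset 28: leading byte 0xE2 = 11100010 → 3-byte char #9 = E2 99 98.
Leading byte 0xE2 = 11100010 matches 1110xxxx → 3-byte sequence.
Byte 1: 0xE2 = 11100010, payload 0010 (4 bits).
Byte 2: 0x99 = 10011001 (10xxxxxx ✓), payload 011001.
Byte 3: 0x98 = 10011000 (10xxxxxx ✓), payload 011000.
Concatenate: 0010011001011000 = 0x2658 (16 bits → U+2658).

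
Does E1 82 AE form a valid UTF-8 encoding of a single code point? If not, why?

valid

Leading byte 0xE1 = 11100001 → 3-byte form.
Continuation bytes 0x82=10000010, 0xAE=10101110 all match 10xxxxxx.
Decoded value 0x10AE is ≥ 0x800 (shortest form) and not a surrogate.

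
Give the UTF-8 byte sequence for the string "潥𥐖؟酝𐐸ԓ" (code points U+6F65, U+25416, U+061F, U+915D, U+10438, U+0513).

E6 BD A5 F0 A5 90 96 D8 9F E9 85 9D F0 90 90 B8 D4 93

U+6F65: 3-byte form → E6 BD A5.
U+25416: 4-byte form → F0 A5 90 96.
U+061F: 2-byte form → D8 9F.
U+915D: 3-byte form → E9 85 9D.
U+10438: 4-byte form → F0 90 90 B8.
U+0513: 2-byte form → D4 93.
Concatenated (18 bytes): E6 BD A5 F0 A5 90 96 D8 9F E9 85 9D F0 90 90 B8 D4 93.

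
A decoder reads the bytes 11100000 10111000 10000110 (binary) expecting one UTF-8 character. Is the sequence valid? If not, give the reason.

valid

Leading byte 0xE0 = 11100000 → 3-byte form.
Continuation bytes 0xB8=10111000, 0x86=10000110 all match 10xxxxxx.
Decoded value 0xE06 is ≥ 0x800 (shortest form) and not a surrogate.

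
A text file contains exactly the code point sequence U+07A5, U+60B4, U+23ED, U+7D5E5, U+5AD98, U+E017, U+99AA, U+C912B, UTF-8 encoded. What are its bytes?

DE A5 E6 82 B4 E2 8F AD F1 BD 97 A5 F1 9A B6 98 EE 80 97 E9 A6 AA F3 89 84 AB

U+07A5: 2-byte form → DE A5.
U+60B4: 3-byte form → E6 82 B4.
U+23ED: 3-byte form → E2 8F AD.
U+7D5E5: 4-byte form → F1 BD 97 A5.
U+5AD98: 4-byte form → F1 9A B6 98.
U+E017: 3-byte form → EE 80 97.
U+99AA: 3-byte form → E9 A6 AA.
U+C912B: 4-byte form → F3 89 84 AB.
Concatenated (26 bytes): DE A5 E6 82 B4 E2 8F AD F1 BD 97 A5 F1 9A B6 98 EE 80 97 E9 A6 AA F3 89 84 AB.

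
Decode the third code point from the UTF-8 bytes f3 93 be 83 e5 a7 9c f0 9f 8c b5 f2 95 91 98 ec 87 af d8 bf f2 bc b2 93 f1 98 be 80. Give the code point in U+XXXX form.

Offset 0: leading byte 0xF3 = 11110011 → 4-byte char #1 = F3 93 BE 83.
Offset 4: leading byte 0xE5 = 11100101 → 3-byte char #2 = E5 A7 9C.
Offset 7: leading byte 0xF0 = 11110000 → 4-byte char #3 = F0 9F 8C B5.
Leading byte 0xF0 = 11110000 matches 11110xxx → 4-byte sequence.
Byte 1: 0xF0 = 11110000, payload 000 (3 bits).
Byte 2: 0x9F = 10011111 (10xxxxxx ✓), payload 011111.
Byte 3: 0x8C = 10001100 (10xxxxxx ✓), payload 001100.
Byte 4: 0xB5 = 10110101 (10xxxxxx ✓), payload 110101.
Concatenate: 000011111001100110101 = 0x1F335 (21 bits → U+1F335).

U+1F335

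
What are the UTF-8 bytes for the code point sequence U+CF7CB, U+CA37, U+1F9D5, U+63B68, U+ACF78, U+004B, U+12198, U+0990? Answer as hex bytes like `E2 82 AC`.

U+CF7CB: 4-byte form → F3 8F 9F 8B.
U+CA37: 3-byte form → EC A8 B7.
U+1F9D5: 4-byte form → F0 9F A7 95.
U+63B68: 4-byte form → F1 A3 AD A8.
U+ACF78: 4-byte form → F2 AC BD B8.
U+004B: 1-byte form → 4B.
U+12198: 4-byte form → F0 92 86 98.
U+0990: 3-byte form → E0 A6 90.
Concatenated (27 bytes): F3 8F 9F 8B EC A8 B7 F0 9F A7 95 F1 A3 AD A8 F2 AC BD B8 4B F0 92 86 98 E0 A6 90.

F3 8F 9F 8B EC A8 B7 F0 9F A7 95 F1 A3 AD A8 F2 AC BD B8 4B F0 92 86 98 E0 A6 90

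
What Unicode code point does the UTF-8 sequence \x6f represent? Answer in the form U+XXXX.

U+006F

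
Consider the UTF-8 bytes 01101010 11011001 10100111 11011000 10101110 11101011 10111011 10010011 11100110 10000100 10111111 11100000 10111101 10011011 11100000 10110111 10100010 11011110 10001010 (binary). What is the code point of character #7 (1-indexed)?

Offset 0: leading byte 0x6A = 01101010 → 1-byte char #1 = 6A.
Offset 1: leading byte 0xD9 = 11011001 → 2-byte char #2 = D9 A7.
Offset 3: leading byte 0xD8 = 11011000 → 2-byte char #3 = D8 AE.
Offset 5: leading byte 0xEB = 11101011 → 3-byte char #4 = EB BB 93.
Offset 8: leading byte 0xE6 = 11100110 → 3-byte char #5 = E6 84 BF.
Offset 11: leading byte 0xE0 = 11100000 → 3-byte char #6 = E0 BD 9B.
Offset 14: leading byte 0xE0 = 11100000 → 3-byte char #7 = E0 B7 A2.
Leading byte 0xE0 = 11100000 matches 1110xxxx → 3-byte sequence.
Byte 1: 0xE0 = 11100000, payload 0000 (4 bits).
Byte 2: 0xB7 = 10110111 (10xxxxxx ✓), payload 110111.
Byte 3: 0xA2 = 10100010 (10xxxxxx ✓), payload 100010.
Concatenate: 0000110111100010 = 0xDE2 (16 bits → U+0DE2).

U+0DE2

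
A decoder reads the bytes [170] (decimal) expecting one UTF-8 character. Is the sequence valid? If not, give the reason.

invalid (continuation byte with no leading byte)

Byte 0xAA = 10101010 has the form 10xxxxxx — a continuation byte — but there is no preceding leading byte.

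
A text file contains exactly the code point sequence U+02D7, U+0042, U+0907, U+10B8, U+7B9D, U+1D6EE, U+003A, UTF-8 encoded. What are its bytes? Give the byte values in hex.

U+02D7: 2-byte form → CB 97.
U+0042: 1-byte form → 42.
U+0907: 3-byte form → E0 A4 87.
U+10B8: 3-byte form → E1 82 B8.
U+7B9D: 3-byte form → E7 AE 9D.
U+1D6EE: 4-byte form → F0 9D 9B AE.
U+003A: 1-byte form → 3A.
Concatenated (17 bytes): CB 97 42 E0 A4 87 E1 82 B8 E7 AE 9D F0 9D 9B AE 3A.

CB 97 42 E0 A4 87 E1 82 B8 E7 AE 9D F0 9D 9B AE 3A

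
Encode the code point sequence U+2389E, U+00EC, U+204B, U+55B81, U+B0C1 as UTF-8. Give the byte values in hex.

U+2389E: 4-byte form → F0 A3 A2 9E.
U+00EC: 2-byte form → C3 AC.
U+204B: 3-byte form → E2 81 8B.
U+55B81: 4-byte form → F1 95 AE 81.
U+B0C1: 3-byte form → EB 83 81.
Concatenated (16 bytes): F0 A3 A2 9E C3 AC E2 81 8B F1 95 AE 81 EB 83 81.

F0 A3 A2 9E C3 AC E2 81 8B F1 95 AE 81 EB 83 81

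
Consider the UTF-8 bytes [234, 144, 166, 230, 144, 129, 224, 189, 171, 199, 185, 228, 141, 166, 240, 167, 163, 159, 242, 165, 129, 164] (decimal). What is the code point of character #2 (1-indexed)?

U+6401

Offset 0: leading byte 0xEA = 11101010 → 3-byte char #1 = EA 90 A6.
Offset 3: leading byte 0xE6 = 11100110 → 3-byte char #2 = E6 90 81.
Leading byte 0xE6 = 11100110 matches 1110xxxx → 3-byte sequence.
Byte 1: 0xE6 = 11100110, payload 0110 (4 bits).
Byte 2: 0x90 = 10010000 (10xxxxxx ✓), payload 010000.
Byte 3: 0x81 = 10000001 (10xxxxxx ✓), payload 000001.
Concatenate: 0110010000000001 = 0x6401 (16 bits → U+6401).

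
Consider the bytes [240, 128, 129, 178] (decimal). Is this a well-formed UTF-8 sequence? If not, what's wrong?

Leading byte 0xF0 = 11110000 → 4-byte form.
Continuation bytes all match 10xxxxxx. Payload decodes to 0x72.
But 0x72 < 0x10000, the minimum for a 4-byte sequence — this is an overlong encoding.

invalid (overlong encoding)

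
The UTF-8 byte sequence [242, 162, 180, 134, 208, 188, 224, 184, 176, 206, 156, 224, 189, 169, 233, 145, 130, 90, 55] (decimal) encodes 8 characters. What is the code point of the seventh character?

Offset 0: leading byte 0xF2 = 11110010 → 4-byte char #1 = F2 A2 B4 86.
Offset 4: leading byte 0xD0 = 11010000 → 2-byte char #2 = D0 BC.
Offset 6: leading byte 0xE0 = 11100000 → 3-byte char #3 = E0 B8 B0.
Offset 9: leading byte 0xCE = 11001110 → 2-byte char #4 = CE 9C.
Offset 11: leading byte 0xE0 = 11100000 → 3-byte char #5 = E0 BD A9.
Offset 14: leading byte 0xE9 = 11101001 → 3-byte char #6 = E9 91 82.
Offset 17: leading byte 0x5A = 01011010 → 1-byte char #7 = 5A.
Leading byte 0x5A = 01011010 matches 0xxxxxxx → 1-byte sequence.
Byte 1: 0x5A = 01011010, payload 1011010 (7 bits).
Concatenate: 1011010 = 0x5A (7 bits → U+005A).

U+005A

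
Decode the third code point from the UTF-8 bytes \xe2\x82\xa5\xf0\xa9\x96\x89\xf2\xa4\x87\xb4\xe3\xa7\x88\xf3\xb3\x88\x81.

U+A41F4

Offset 0: leading byte 0xE2 = 11100010 → 3-byte char #1 = E2 82 A5.
Offset 3: leading byte 0xF0 = 11110000 → 4-byte char #2 = F0 A9 96 89.
Offset 7: leading byte 0xF2 = 11110010 → 4-byte char #3 = F2 A4 87 B4.
Leading byte 0xF2 = 11110010 matches 11110xxx → 4-byte sequence.
Byte 1: 0xF2 = 11110010, payload 010 (3 bits).
Byte 2: 0xA4 = 10100100 (10xxxxxx ✓), payload 100100.
Byte 3: 0x87 = 10000111 (10xxxxxx ✓), payload 000111.
Byte 4: 0xB4 = 10110100 (10xxxxxx ✓), payload 110100.
Concatenate: 010100100000111110100 = 0xA41F4 (21 bits → U+A41F4).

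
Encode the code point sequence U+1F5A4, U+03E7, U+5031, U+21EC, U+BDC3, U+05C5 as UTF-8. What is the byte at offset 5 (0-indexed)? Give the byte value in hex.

0xA7

U+1F5A4 → 4-byte form F0 9F 96 A4 at offsets 0–3.
U+03E7 → 2-byte form CF A7 at offsets 4–5.
Offset 5 falls in char 2's range; it's byte 2 of CF A7 = 0xA7.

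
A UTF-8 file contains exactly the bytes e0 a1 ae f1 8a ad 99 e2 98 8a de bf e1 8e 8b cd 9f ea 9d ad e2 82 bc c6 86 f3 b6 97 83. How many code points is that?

Byte at offset 0: 0xE0 = 11100000 → 3-byte char (#1). Advance 3.
Byte at offset 3: 0xF1 = 11110001 → 4-byte char (#2). Advance 4.
Byte at offset 7: 0xE2 = 11100010 → 3-byte char (#3). Advance 3.
Byte at offset 10: 0xDE = 11011110 → 2-byte char (#4). Advance 2.
Byte at offset 12: 0xE1 = 11100001 → 3-byte char (#5). Advance 3.
Byte at offset 15: 0xCD = 11001101 → 2-byte char (#6). Advance 2.
Byte at offset 17: 0xEA = 11101010 → 3-byte char (#7). Advance 3.
Byte at offset 20: 0xE2 = 11100010 → 3-byte char (#8). Advance 3.
Byte at offset 23: 0xC6 = 11000110 → 2-byte char (#9). Advance 2.
Byte at offset 25: 0xF3 = 11110011 → 4-byte char (#10). Advance 4.
Reached end at offset 29 after 10 code points.

10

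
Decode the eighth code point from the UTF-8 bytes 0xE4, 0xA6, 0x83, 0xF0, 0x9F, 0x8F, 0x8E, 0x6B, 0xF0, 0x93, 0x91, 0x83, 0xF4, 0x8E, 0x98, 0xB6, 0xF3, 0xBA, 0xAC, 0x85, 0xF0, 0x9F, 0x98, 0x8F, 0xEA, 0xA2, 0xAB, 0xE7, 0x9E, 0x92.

U+A8AB

Offset 0: leading byte 0xE4 = 11100100 → 3-byte char #1 = E4 A6 83.
Offset 3: leading byte 0xF0 = 11110000 → 4-byte char #2 = F0 9F 8F 8E.
Offset 7: leading byte 0x6B = 01101011 → 1-byte char #3 = 6B.
Offset 8: leading byte 0xF0 = 11110000 → 4-byte char #4 = F0 93 91 83.
Offset 12: leading byte 0xF4 = 11110100 → 4-byte char #5 = F4 8E 98 B6.
Offset 16: leading byte 0xF3 = 11110011 → 4-byte char #6 = F3 BA AC 85.
Offset 20: leading byte 0xF0 = 11110000 → 4-byte char #7 = F0 9F 98 8F.
Offset 24: leading byte 0xEA = 11101010 → 3-byte char #8 = EA A2 AB.
Leading byte 0xEA = 11101010 matches 1110xxxx → 3-byte sequence.
Byte 1: 0xEA = 11101010, payload 1010 (4 bits).
Byte 2: 0xA2 = 10100010 (10xxxxxx ✓), payload 100010.
Byte 3: 0xAB = 10101011 (10xxxxxx ✓), payload 101011.
Concatenate: 1010100010101011 = 0xA8AB (16 bits → U+A8AB).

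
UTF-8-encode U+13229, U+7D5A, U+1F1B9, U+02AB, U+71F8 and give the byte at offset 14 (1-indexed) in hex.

0xE7

1-indexed offset 14 is 0-indexed offset 13.
U+13229 → 4-byte form F0 93 88 A9 at offsets 0–3.
U+7D5A → 3-byte form E7 B5 9A at offsets 4–6.
U+1F1B9 → 4-byte form F0 9F 86 B9 at offsets 7–10.
U+02AB → 2-byte form CA AB at offsets 11–12.
U+71F8 → 3-byte form E7 87 B8 at offsets 13–15.
Offset 13 falls in char 5's range; it's byte 1 of E7 87 B8 = 0xE7.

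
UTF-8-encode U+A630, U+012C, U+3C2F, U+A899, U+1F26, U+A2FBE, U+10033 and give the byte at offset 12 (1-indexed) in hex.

1-indexed offset 12 is 0-indexed offset 11.
U+A630 → 3-byte form EA 98 B0 at offsets 0–2.
U+012C → 2-byte form C4 AC at offsets 3–4.
U+3C2F → 3-byte form E3 B0 AF at offsets 5–7.
U+A899 → 3-byte form EA A2 99 at offsets 8–10.
U+1F26 → 3-byte form E1 BC A6 at offsets 11–13.
Offset 11 falls in char 5's range; it's byte 1 of E1 BC A6 = 0xE1.

0xE1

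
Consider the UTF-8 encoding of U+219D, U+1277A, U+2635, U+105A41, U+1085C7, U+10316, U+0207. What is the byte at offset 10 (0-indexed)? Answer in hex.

U+219D → 3-byte form E2 86 9D at offsets 0–2.
U+1277A → 4-byte form F0 92 9D BA at offsets 3–6.
U+2635 → 3-byte form E2 98 B5 at offsets 7–9.
U+105A41 → 4-byte form F4 85 A9 81 at offsets 10–13.
Offset 10 falls in char 4's range; it's byte 1 of F4 85 A9 81 = 0xF4.

0xF4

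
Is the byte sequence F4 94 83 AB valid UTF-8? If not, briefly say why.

Leading byte 0xF4 = 11110100 → 4-byte form.
Payload = 0x1140EB, which exceeds U+10FFFF, the maximum Unicode code point. (Leading bytes F5–FF, or F4 followed by ≥ 0x90, are invalid.)

invalid (encodes a value above U+10FFFF)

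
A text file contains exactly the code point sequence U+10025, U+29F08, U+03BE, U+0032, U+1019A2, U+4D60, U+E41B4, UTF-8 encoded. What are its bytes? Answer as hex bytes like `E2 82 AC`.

U+10025: 4-byte form → F0 90 80 A5.
U+29F08: 4-byte form → F0 A9 BC 88.
U+03BE: 2-byte form → CE BE.
U+0032: 1-byte form → 32.
U+1019A2: 4-byte form → F4 81 A6 A2.
U+4D60: 3-byte form → E4 B5 A0.
U+E41B4: 4-byte form → F3 A4 86 B4.
Concatenated (22 bytes): F0 90 80 A5 F0 A9 BC 88 CE BE 32 F4 81 A6 A2 E4 B5 A0 F3 A4 86 B4.

F0 90 80 A5 F0 A9 BC 88 CE BE 32 F4 81 A6 A2 E4 B5 A0 F3 A4 86 B4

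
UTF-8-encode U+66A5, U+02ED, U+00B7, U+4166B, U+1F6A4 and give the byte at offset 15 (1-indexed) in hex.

0xA4

1-indexed offset 15 is 0-indexed offset 14.
U+66A5 → 3-byte form E6 9A A5 at offsets 0–2.
U+02ED → 2-byte form CB AD at offsets 3–4.
U+00B7 → 2-byte form C2 B7 at offsets 5–6.
U+4166B → 4-byte form F1 81 99 AB at offsets 7–10.
U+1F6A4 → 4-byte form F0 9F 9A A4 at offsets 11–14.
Offset 14 falls in char 5's range; it's byte 4 of F0 9F 9A A4 = 0xA4.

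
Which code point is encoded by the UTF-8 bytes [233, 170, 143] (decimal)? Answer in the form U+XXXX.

U+9A8F

Leading byte 0xE9 = 11101001 matches 1110xxxx → 3-byte sequence.
Byte 1: 0xE9 = 11101001, payload 1001 (4 bits).
Byte 2: 0xAA = 10101010 (10xxxxxx ✓), payload 101010.
Byte 3: 0x8F = 10001111 (10xxxxxx ✓), payload 001111.
Concatenate: 1001101010001111 = 0x9A8F (16 bits → U+9A8F).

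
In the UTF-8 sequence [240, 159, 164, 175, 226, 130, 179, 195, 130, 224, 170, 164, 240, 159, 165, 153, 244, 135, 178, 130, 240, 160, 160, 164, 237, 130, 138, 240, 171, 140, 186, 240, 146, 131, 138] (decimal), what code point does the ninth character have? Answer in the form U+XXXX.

Offset 0: leading byte 0xF0 = 11110000 → 4-byte char #1 = F0 9F A4 AF.
Offset 4: leading byte 0xE2 = 11100010 → 3-byte char #2 = E2 82 B3.
Offset 7: leading byte 0xC3 = 11000011 → 2-byte char #3 = C3 82.
Offset 9: leading byte 0xE0 = 11100000 → 3-byte char #4 = E0 AA A4.
Offset 12: leading byte 0xF0 = 11110000 → 4-byte char #5 = F0 9F A5 99.
Offset 16: leading byte 0xF4 = 11110100 → 4-byte char #6 = F4 87 B2 82.
Offset 20: leading byte 0xF0 = 11110000 → 4-byte char #7 = F0 A0 A0 A4.
Offset 24: leading byte 0xED = 11101101 → 3-byte char #8 = ED 82 8A.
Offset 27: leading byte 0xF0 = 11110000 → 4-byte char #9 = F0 AB 8C BA.
Leading byte 0xF0 = 11110000 matches 11110xxx → 4-byte sequence.
Byte 1: 0xF0 = 11110000, payload 000 (3 bits).
Byte 2: 0xAB = 10101011 (10xxxxxx ✓), payload 101011.
Byte 3: 0x8C = 10001100 (10xxxxxx ✓), payload 001100.
Byte 4: 0xBA = 10111010 (10xxxxxx ✓), payload 111010.
Concatenate: 000101011001100111010 = 0x2B33A (21 bits → U+2B33A).

U+2B33A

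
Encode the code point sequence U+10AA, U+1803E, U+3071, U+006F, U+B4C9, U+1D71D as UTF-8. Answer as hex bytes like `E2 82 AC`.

E1 82 AA F0 98 80 BE E3 81 B1 6F EB 93 89 F0 9D 9C 9D

U+10AA: 3-byte form → E1 82 AA.
U+1803E: 4-byte form → F0 98 80 BE.
U+3071: 3-byte form → E3 81 B1.
U+006F: 1-byte form → 6F.
U+B4C9: 3-byte form → EB 93 89.
U+1D71D: 4-byte form → F0 9D 9C 9D.
Concatenated (18 bytes): E1 82 AA F0 98 80 BE E3 81 B1 6F EB 93 89 F0 9D 9C 9D.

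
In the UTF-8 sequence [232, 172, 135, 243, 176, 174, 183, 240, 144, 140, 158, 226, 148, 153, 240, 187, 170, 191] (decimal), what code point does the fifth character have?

U+3BABF

Offset 0: leading byte 0xE8 = 11101000 → 3-byte char #1 = E8 AC 87.
Offset 3: leading byte 0xF3 = 11110011 → 4-byte char #2 = F3 B0 AE B7.
Offset 7: leading byte 0xF0 = 11110000 → 4-byte char #3 = F0 90 8C 9E.
Offset 11: leading byte 0xE2 = 11100010 → 3-byte char #4 = E2 94 99.
Offset 14: leading byte 0xF0 = 11110000 → 4-byte char #5 = F0 BB AA BF.
Leading byte 0xF0 = 11110000 matches 11110xxx → 4-byte sequence.
Byte 1: 0xF0 = 11110000, payload 000 (3 bits).
Byte 2: 0xBB = 10111011 (10xxxxxx ✓), payload 111011.
Byte 3: 0xAA = 10101010 (10xxxxxx ✓), payload 101010.
Byte 4: 0xBF = 10111111 (10xxxxxx ✓), payload 111111.
Concatenate: 000111011101010111111 = 0x3BABF (21 bits → U+3BABF).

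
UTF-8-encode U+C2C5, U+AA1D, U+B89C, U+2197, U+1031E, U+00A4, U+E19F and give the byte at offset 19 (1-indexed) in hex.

1-indexed offset 19 is 0-indexed offset 18.
U+C2C5 → 3-byte form EC 8B 85 at offsets 0–2.
U+AA1D → 3-byte form EA A8 9D at offsets 3–5.
U+B89C → 3-byte form EB A2 9C at offsets 6–8.
U+2197 → 3-byte form E2 86 97 at offsets 9–11.
U+1031E → 4-byte form F0 90 8C 9E at offsets 12–15.
U+00A4 → 2-byte form C2 A4 at offsets 16–17.
U+E19F → 3-byte form EE 86 9F at offsets 18–20.
Offset 18 falls in char 7's range; it's byte 1 of EE 86 9F = 0xEE.

0xEE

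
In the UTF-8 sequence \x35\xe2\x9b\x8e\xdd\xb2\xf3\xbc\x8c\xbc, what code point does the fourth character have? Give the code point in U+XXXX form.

Offset 0: leading byte 0x35 = 00110101 → 1-byte char #1 = 35.
Offset 1: leading byte 0xE2 = 11100010 → 3-byte char #2 = E2 9B 8E.
Offset 4: leading byte 0xDD = 11011101 → 2-byte char #3 = DD B2.
Offset 6: leading byte 0xF3 = 11110011 → 4-byte char #4 = F3 BC 8C BC.
Leading byte 0xF3 = 11110011 matches 11110xxx → 4-byte sequence.
Byte 1: 0xF3 = 11110011, payload 011 (3 bits).
Byte 2: 0xBC = 10111100 (10xxxxxx ✓), payload 111100.
Byte 3: 0x8C = 10001100 (10xxxxxx ✓), payload 001100.
Byte 4: 0xBC = 10111100 (10xxxxxx ✓), payload 111100.
Concatenate: 011111100001100111100 = 0xFC33C (21 bits → U+FC33C).

U+FC33C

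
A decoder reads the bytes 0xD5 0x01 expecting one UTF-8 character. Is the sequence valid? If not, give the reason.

Leading byte 0xD5 = 11010101 → 2-byte form.
Byte 2 is 0x01 = 00000001, which is not 10xxxxxx — expected a continuation byte.

invalid (non-continuation byte where continuation expected)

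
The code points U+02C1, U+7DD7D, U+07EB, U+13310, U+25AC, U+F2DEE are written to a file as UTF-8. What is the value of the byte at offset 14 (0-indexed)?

U+02C1 → 2-byte form CB 81 at offsets 0–1.
U+7DD7D → 4-byte form F1 BD B5 BD at offsets 2–5.
U+07EB → 2-byte form DF AB at offsets 6–7.
U+13310 → 4-byte form F0 93 8C 90 at offsets 8–11.
U+25AC → 3-byte form E2 96 AC at offsets 12–14.
Offset 14 falls in char 5's range; it's byte 3 of E2 96 AC = 0xAC.

0xAC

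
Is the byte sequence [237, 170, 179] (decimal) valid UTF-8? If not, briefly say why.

invalid (encodes a surrogate (U+D800–U+DFFF))

Structurally a 3-byte sequence; payload = 0xDAB3.
But 0xDAB3 is in U+D800–U+DFFF, the surrogate range. Surrogates are not Unicode scalar values and are forbidden in UTF-8.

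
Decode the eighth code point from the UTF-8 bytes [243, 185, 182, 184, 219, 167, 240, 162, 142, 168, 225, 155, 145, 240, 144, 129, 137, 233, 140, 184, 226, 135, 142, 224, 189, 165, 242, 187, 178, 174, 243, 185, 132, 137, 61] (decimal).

U+0F65

Offset 0: leading byte 0xF3 = 11110011 → 4-byte char #1 = F3 B9 B6 B8.
Offset 4: leading byte 0xDB = 11011011 → 2-byte char #2 = DB A7.
Offset 6: leading byte 0xF0 = 11110000 → 4-byte char #3 = F0 A2 8E A8.
Offset 10: leading byte 0xE1 = 11100001 → 3-byte char #4 = E1 9B 91.
Offset 13: leading byte 0xF0 = 11110000 → 4-byte char #5 = F0 90 81 89.
Offset 17: leading byte 0xE9 = 11101001 → 3-byte char #6 = E9 8C B8.
Offset 20: leading byte 0xE2 = 11100010 → 3-byte char #7 = E2 87 8E.
Offset 23: leading byte 0xE0 = 11100000 → 3-byte char #8 = E0 BD A5.
Leading byte 0xE0 = 11100000 matches 1110xxxx → 3-byte sequence.
Byte 1: 0xE0 = 11100000, payload 0000 (4 bits).
Byte 2: 0xBD = 10111101 (10xxxxxx ✓), payload 111101.
Byte 3: 0xA5 = 10100101 (10xxxxxx ✓), payload 100101.
Concatenate: 0000111101100101 = 0xF65 (16 bits → U+0F65).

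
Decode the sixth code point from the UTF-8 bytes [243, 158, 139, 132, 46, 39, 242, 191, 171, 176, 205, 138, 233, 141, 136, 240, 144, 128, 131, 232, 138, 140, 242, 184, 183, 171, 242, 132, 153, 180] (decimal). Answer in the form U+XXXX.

Offset 0: leading byte 0xF3 = 11110011 → 4-byte char #1 = F3 9E 8B 84.
Offset 4: leading byte 0x2E = 00101110 → 1-byte char #2 = 2E.
Offset 5: leading byte 0x27 = 00100111 → 1-byte char #3 = 27.
Offset 6: leading byte 0xF2 = 11110010 → 4-byte char #4 = F2 BF AB B0.
Offset 10: leading byte 0xCD = 11001101 → 2-byte char #5 = CD 8A.
Offset 12: leading byte 0xE9 = 11101001 → 3-byte char #6 = E9 8D 88.
Leading byte 0xE9 = 11101001 matches 1110xxxx → 3-byte sequence.
Byte 1: 0xE9 = 11101001, payload 1001 (4 bits).
Byte 2: 0x8D = 10001101 (10xxxxxx ✓), payload 001101.
Byte 3: 0x88 = 10001000 (10xxxxxx ✓), payload 001000.
Concatenate: 1001001101001000 = 0x9348 (16 bits → U+9348).

U+9348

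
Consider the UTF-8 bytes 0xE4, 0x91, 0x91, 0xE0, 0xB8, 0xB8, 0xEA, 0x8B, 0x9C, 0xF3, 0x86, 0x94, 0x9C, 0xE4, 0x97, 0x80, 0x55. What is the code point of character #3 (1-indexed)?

Offset 0: leading byte 0xE4 = 11100100 → 3-byte char #1 = E4 91 91.
Offset 3: leading byte 0xE0 = 11100000 → 3-byte char #2 = E0 B8 B8.
Offset 6: leading byte 0xEA = 11101010 → 3-byte char #3 = EA 8B 9C.
Leading byte 0xEA = 11101010 matches 1110xxxx → 3-byte sequence.
Byte 1: 0xEA = 11101010, payload 1010 (4 bits).
Byte 2: 0x8B = 10001011 (10xxxxxx ✓), payload 001011.
Byte 3: 0x9C = 10011100 (10xxxxxx ✓), payload 011100.
Concatenate: 1010001011011100 = 0xA2DC (16 bits → U+A2DC).

U+A2DC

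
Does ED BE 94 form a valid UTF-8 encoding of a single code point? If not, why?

Structurally a 3-byte sequence; payload = 0xDF94.
But 0xDF94 is in U+D800–U+DFFF, the surrogate range. Surrogates are not Unicode scalar values and are forbidden in UTF-8.

invalid (encodes a surrogate (U+D800–U+DFFF))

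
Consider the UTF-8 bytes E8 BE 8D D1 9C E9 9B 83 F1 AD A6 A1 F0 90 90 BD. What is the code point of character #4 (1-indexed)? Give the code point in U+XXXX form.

U+6D9A1

Offset 0: leading byte 0xE8 = 11101000 → 3-byte char #1 = E8 BE 8D.
Offset 3: leading byte 0xD1 = 11010001 → 2-byte char #2 = D1 9C.
Offset 5: leading byte 0xE9 = 11101001 → 3-byte char #3 = E9 9B 83.
Offset 8: leading byte 0xF1 = 11110001 → 4-byte char #4 = F1 AD A6 A1.
Leading byte 0xF1 = 11110001 matches 11110xxx → 4-byte sequence.
Byte 1: 0xF1 = 11110001, payload 001 (3 bits).
Byte 2: 0xAD = 10101101 (10xxxxxx ✓), payload 101101.
Byte 3: 0xA6 = 10100110 (10xxxxxx ✓), payload 100110.
Byte 4: 0xA1 = 10100001 (10xxxxxx ✓), payload 100001.
Concatenate: 001101101100110100001 = 0x6D9A1 (21 bits → U+6D9A1).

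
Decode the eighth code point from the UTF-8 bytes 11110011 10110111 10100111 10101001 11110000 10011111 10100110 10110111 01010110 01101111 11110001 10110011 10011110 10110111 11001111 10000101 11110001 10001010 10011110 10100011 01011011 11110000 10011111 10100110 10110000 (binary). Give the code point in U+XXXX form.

Offset 0: leading byte 0xF3 = 11110011 → 4-byte char #1 = F3 B7 A7 A9.
Offset 4: leading byte 0xF0 = 11110000 → 4-byte char #2 = F0 9F A6 B7.
Offset 8: leading byte 0x56 = 01010110 → 1-byte char #3 = 56.
Offset 9: leading byte 0x6F = 01101111 → 1-byte char #4 = 6F.
Offset 10: leading byte 0xF1 = 11110001 → 4-byte char #5 = F1 B3 9E B7.
Offset 14: leading byte 0xCF = 11001111 → 2-byte char #6 = CF 85.
Offset 16: leading byte 0xF1 = 11110001 → 4-byte char #7 = F1 8A 9E A3.
Offset 20: leading byte 0x5B = 01011011 → 1-byte char #8 = 5B.
Leading byte 0x5B = 01011011 matches 0xxxxxxx → 1-byte sequence.
Byte 1: 0x5B = 01011011, payload 1011011 (7 bits).
Concatenate: 1011011 = 0x5B (7 bits → U+005B).

U+005B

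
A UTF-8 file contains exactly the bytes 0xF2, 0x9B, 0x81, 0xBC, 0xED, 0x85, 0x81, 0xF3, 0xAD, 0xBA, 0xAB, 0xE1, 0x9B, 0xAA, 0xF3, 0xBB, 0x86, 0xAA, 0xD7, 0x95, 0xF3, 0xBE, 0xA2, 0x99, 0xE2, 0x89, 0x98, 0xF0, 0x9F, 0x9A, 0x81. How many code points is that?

9

Byte at offset 0: 0xF2 = 11110010 → 4-byte char (#1). Advance 4.
Byte at offset 4: 0xED = 11101101 → 3-byte char (#2). Advance 3.
Byte at offset 7: 0xF3 = 11110011 → 4-byte char (#3). Advance 4.
Byte at offset 11: 0xE1 = 11100001 → 3-byte char (#4). Advance 3.
Byte at offset 14: 0xF3 = 11110011 → 4-byte char (#5). Advance 4.
Byte at offset 18: 0xD7 = 11010111 → 2-byte char (#6). Advance 2.
Byte at offset 20: 0xF3 = 11110011 → 4-byte char (#7). Advance 4.
Byte at offset 24: 0xE2 = 11100010 → 3-byte char (#8). Advance 3.
Byte at offset 27: 0xF0 = 11110000 → 4-byte char (#9). Advance 4.
Reached end at offset 31 after 9 code points.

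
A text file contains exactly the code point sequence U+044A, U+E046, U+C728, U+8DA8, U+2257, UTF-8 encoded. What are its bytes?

D1 8A EE 81 86 EC 9C A8 E8 B6 A8 E2 89 97

U+044A: 2-byte form → D1 8A.
U+E046: 3-byte form → EE 81 86.
U+C728: 3-byte form → EC 9C A8.
U+8DA8: 3-byte form → E8 B6 A8.
U+2257: 3-byte form → E2 89 97.
Concatenated (14 bytes): D1 8A EE 81 86 EC 9C A8 E8 B6 A8 E2 89 97.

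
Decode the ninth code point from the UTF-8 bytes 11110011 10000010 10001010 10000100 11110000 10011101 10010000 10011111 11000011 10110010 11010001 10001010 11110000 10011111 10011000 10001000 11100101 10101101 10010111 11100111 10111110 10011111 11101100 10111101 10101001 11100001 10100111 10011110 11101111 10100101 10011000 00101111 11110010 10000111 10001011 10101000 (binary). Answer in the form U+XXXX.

U+19DE

Offset 0: leading byte 0xF3 = 11110011 → 4-byte char #1 = F3 82 8A 84.
Offset 4: leading byte 0xF0 = 11110000 → 4-byte char #2 = F0 9D 90 9F.
Offset 8: leading byte 0xC3 = 11000011 → 2-byte char #3 = C3 B2.
Offset 10: leading byte 0xD1 = 11010001 → 2-byte char #4 = D1 8A.
Offset 12: leading byte 0xF0 = 11110000 → 4-byte char #5 = F0 9F 98 88.
Offset 16: leading byte 0xE5 = 11100101 → 3-byte char #6 = E5 AD 97.
Offset 19: leading byte 0xE7 = 11100111 → 3-byte char #7 = E7 BE 9F.
Offset 22: leading byte 0xEC = 11101100 → 3-byte char #8 = EC BD A9.
Offset 25: leading byte 0xE1 = 11100001 → 3-byte char #9 = E1 A7 9E.
Leading byte 0xE1 = 11100001 matches 1110xxxx → 3-byte sequence.
Byte 1: 0xE1 = 11100001, payload 0001 (4 bits).
Byte 2: 0xA7 = 10100111 (10xxxxxx ✓), payload 100111.
Byte 3: 0x9E = 10011110 (10xxxxxx ✓), payload 011110.
Concatenate: 0001100111011110 = 0x19DE (16 bits → U+19DE).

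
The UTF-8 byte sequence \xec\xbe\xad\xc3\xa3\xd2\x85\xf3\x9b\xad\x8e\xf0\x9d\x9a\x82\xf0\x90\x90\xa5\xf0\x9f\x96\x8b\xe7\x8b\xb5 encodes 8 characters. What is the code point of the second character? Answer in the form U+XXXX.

Offset 0: leading byte 0xEC = 11101100 → 3-byte char #1 = EC BE AD.
Offset 3: leading byte 0xC3 = 11000011 → 2-byte char #2 = C3 A3.
Leading byte 0xC3 = 11000011 matches 110xxxxx → 2-byte sequence.
Byte 1: 0xC3 = 11000011, payload 00011 (5 bits).
Byte 2: 0xA3 = 10100011 (10xxxxxx ✓), payload 100011.
Concatenate: 00011100011 = 0xE3 (11 bits → U+00E3).

U+00E3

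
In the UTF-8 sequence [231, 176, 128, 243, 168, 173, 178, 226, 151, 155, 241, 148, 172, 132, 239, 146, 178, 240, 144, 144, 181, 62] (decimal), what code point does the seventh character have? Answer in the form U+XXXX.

U+003E

Offset 0: leading byte 0xE7 = 11100111 → 3-byte char #1 = E7 B0 80.
Offset 3: leading byte 0xF3 = 11110011 → 4-byte char #2 = F3 A8 AD B2.
Offset 7: leading byte 0xE2 = 11100010 → 3-byte char #3 = E2 97 9B.
Offset 10: leading byte 0xF1 = 11110001 → 4-byte char #4 = F1 94 AC 84.
Offset 14: leading byte 0xEF = 11101111 → 3-byte char #5 = EF 92 B2.
Offset 17: leading byte 0xF0 = 11110000 → 4-byte char #6 = F0 90 90 B5.
Offset 21: leading byte 0x3E = 00111110 → 1-byte char #7 = 3E.
Leading byte 0x3E = 00111110 matches 0xxxxxxx → 1-byte sequence.
Byte 1: 0x3E = 00111110, payload 0111110 (7 bits).
Concatenate: 0111110 = 0x3E (7 bits → U+003E).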